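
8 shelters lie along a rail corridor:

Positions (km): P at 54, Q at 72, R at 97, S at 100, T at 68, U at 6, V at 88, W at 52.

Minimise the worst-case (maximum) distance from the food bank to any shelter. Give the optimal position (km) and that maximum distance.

The 1-center on a line is the midpoint of the two extreme points: leftmost at 6, rightmost at 100.
Optimal location = (6 + 100)/2 = 53; maximum distance = (100 − 6)/2 = 47.

location 53, max distance 47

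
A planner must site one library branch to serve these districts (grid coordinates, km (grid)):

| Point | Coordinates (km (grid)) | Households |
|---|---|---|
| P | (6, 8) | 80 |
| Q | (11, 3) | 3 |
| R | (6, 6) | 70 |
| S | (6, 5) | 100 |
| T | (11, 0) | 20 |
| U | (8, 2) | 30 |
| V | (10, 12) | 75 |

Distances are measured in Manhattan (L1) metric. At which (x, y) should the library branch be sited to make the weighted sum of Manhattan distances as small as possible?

(6, 6)

Manhattan distance separates: Σwᵢ(|x−xᵢ|+|y−yᵢ|) = Σwᵢ|x−xᵢ| + Σwᵢ|y−yᵢ|, so x and y are optimised independently as 1-D weighted medians.
Total weight W = 378; half = 189.
x-coordinate, sorted with cumulative weight:
  x=6 (P, w=80) cum 80
  x=6 (R, w=70) cum 150
  x=6 (S, w=100) cum 250  ← median
  x=8 (U, w=30) cum 280
  x=10 (V, w=75) cum 355
  x=11 (Q, w=3) cum 358
  x=11 (T, w=20) cum 378
⇒ x* = 6
y-coordinate, sorted with cumulative weight:
  y=0 (T, w=20) cum 20
  y=2 (U, w=30) cum 50
  y=3 (Q, w=3) cum 53
  y=5 (S, w=100) cum 153
  y=6 (R, w=70) cum 223  ← median
  y=8 (P, w=80) cum 303
  y=12 (V, w=75) cum 378
⇒ y* = 6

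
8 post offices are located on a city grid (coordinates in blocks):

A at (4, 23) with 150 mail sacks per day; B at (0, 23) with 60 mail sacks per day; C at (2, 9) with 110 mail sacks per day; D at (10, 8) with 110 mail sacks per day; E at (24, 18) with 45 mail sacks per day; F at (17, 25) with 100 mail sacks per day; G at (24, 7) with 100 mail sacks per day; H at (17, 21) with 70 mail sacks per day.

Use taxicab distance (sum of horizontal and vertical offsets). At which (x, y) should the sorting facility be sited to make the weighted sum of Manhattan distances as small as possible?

Manhattan distance separates: Σwᵢ(|x−xᵢ|+|y−yᵢ|) = Σwᵢ|x−xᵢ| + Σwᵢ|y−yᵢ|, so x and y are optimised independently as 1-D weighted medians.
Total weight W = 745; half = 372.5.
x-coordinate, sorted with cumulative weight:
  x=0 (B, w=60) cum 60
  x=2 (C, w=110) cum 170
  x=4 (A, w=150) cum 320
  x=10 (D, w=110) cum 430  ← median
  x=17 (F, w=100) cum 530
  x=17 (H, w=70) cum 600
  x=24 (E, w=45) cum 645
  x=24 (G, w=100) cum 745
⇒ x* = 10
y-coordinate, sorted with cumulative weight:
  y=7 (G, w=100) cum 100
  y=8 (D, w=110) cum 210
  y=9 (C, w=110) cum 320
  y=18 (E, w=45) cum 365
  y=21 (H, w=70) cum 435  ← median
  y=23 (A, w=150) cum 585
  y=23 (B, w=60) cum 645
  y=25 (F, w=100) cum 745
⇒ y* = 21

(10, 21)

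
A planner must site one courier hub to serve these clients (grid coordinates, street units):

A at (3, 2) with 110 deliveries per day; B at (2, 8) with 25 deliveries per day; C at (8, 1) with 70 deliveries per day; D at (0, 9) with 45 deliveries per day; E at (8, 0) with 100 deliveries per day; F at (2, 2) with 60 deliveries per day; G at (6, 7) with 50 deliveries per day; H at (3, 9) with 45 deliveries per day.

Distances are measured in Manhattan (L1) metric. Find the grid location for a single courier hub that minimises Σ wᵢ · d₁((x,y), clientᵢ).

Manhattan distance separates: Σwᵢ(|x−xᵢ|+|y−yᵢ|) = Σwᵢ|x−xᵢ| + Σwᵢ|y−yᵢ|, so x and y are optimised independently as 1-D weighted medians.
Total weight W = 505; half = 252.5.
x-coordinate, sorted with cumulative weight:
  x=0 (D, w=45) cum 45
  x=2 (B, w=25) cum 70
  x=2 (F, w=60) cum 130
  x=3 (A, w=110) cum 240
  x=3 (H, w=45) cum 285  ← median
  x=6 (G, w=50) cum 335
  x=8 (C, w=70) cum 405
  x=8 (E, w=100) cum 505
⇒ x* = 3
y-coordinate, sorted with cumulative weight:
  y=0 (E, w=100) cum 100
  y=1 (C, w=70) cum 170
  y=2 (A, w=110) cum 280  ← median
  y=2 (F, w=60) cum 340
  y=7 (G, w=50) cum 390
  y=8 (B, w=25) cum 415
  y=9 (D, w=45) cum 460
  y=9 (H, w=45) cum 505
⇒ y* = 2

(3, 2)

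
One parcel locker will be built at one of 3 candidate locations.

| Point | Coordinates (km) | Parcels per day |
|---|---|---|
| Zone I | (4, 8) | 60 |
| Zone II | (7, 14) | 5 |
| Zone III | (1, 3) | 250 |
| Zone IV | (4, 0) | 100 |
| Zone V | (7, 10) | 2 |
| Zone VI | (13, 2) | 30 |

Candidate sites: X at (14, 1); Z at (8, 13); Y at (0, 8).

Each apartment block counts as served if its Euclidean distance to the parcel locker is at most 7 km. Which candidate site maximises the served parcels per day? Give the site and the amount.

Y, covering 310

Coverage radius r = 7 km; a point is covered iff (Δx)²+(Δy)² ≤ 7² = 49.
  X (14, 1): covers {Zone VI} → 30
  Z (8, 13): covers {Zone I, Zone II, Zone V} → 67
  Y (0, 8): covers {Zone I, Zone III} → 310
Maximum coverage at Y: 310 parcels per day.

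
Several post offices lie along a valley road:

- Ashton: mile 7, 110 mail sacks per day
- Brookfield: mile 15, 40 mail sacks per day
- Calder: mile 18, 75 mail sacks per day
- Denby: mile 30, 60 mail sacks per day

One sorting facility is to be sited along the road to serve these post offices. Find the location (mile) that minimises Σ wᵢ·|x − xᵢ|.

For a sum of weighted absolute distances on a line, the optimum is the weighted median (not the mean). Total weight W = 285; half-weight = 142.5.
Sort by position and accumulate weight:
  mile 7 (Ashton, w=110) → cum 110
  mile 15 (Brookfield, w=40) → cum 150  ≥ 142.5 → median here
  mile 18 (Calder, w=75) → cum 225
  mile 30 (Denby, w=60) → cum 285
Optimal location: mile 15.

x = 15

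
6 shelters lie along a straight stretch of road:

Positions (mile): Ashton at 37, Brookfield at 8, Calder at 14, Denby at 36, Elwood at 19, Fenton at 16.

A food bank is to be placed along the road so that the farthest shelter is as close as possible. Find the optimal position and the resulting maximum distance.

The 1-center on a line is the midpoint of the two extreme points: leftmost at 8, rightmost at 37.
Optimal location = (8 + 37)/2 = 22.5; maximum distance = (37 − 8)/2 = 14.5.

location 22.5, max distance 14.5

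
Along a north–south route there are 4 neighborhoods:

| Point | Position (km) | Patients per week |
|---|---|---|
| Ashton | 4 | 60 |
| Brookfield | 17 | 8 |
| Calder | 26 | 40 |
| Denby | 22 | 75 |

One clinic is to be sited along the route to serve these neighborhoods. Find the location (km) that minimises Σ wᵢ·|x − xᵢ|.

x = 22

For a sum of weighted absolute distances on a line, the optimum is the weighted median (not the mean). Total weight W = 183; half-weight = 91.5.
Sort by position and accumulate weight:
  km 4 (Ashton, w=60) → cum 60
  km 17 (Brookfield, w=8) → cum 68
  km 22 (Denby, w=75) → cum 143  ≥ 91.5 → median here
  km 26 (Calder, w=40) → cum 183
Optimal location: km 22.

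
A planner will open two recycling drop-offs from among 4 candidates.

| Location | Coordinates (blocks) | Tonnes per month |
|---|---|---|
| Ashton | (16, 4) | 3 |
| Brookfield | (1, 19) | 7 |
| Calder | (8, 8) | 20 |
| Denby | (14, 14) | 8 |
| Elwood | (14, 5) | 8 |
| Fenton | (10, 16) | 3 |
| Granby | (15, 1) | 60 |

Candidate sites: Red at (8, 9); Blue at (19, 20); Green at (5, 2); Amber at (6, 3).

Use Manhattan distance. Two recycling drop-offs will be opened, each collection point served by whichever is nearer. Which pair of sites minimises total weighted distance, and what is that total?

{Red, Amber}, total 1027

Evaluate every pair (each demand assigned to the nearer of the two):
  {Red, Amber}: total = 1027
  {Red, Green}: total = 1033
  {Blue, Amber}: total = 1173
  {Blue, Green}: total = 1235
  {Green, Amber}: total = 1263
  {Red, Blue}: total = 1273
Best pair: {Red, Amber} with total 1027.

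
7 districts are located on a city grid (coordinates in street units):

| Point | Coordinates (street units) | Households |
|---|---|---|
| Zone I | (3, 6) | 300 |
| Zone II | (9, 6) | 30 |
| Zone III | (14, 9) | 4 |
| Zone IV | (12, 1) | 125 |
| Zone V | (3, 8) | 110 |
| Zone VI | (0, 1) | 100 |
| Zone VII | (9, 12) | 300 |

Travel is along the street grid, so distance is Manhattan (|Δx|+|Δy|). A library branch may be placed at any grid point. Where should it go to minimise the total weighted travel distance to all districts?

(3, 6)

Manhattan distance separates: Σwᵢ(|x−xᵢ|+|y−yᵢ|) = Σwᵢ|x−xᵢ| + Σwᵢ|y−yᵢ|, so x and y are optimised independently as 1-D weighted medians.
Total weight W = 969; half = 484.5.
x-coordinate, sorted with cumulative weight:
  x=0 (Zone VI, w=100) cum 100
  x=3 (Zone I, w=300) cum 400
  x=3 (Zone V, w=110) cum 510  ← median
  x=9 (Zone II, w=30) cum 540
  x=9 (Zone VII, w=300) cum 840
  x=12 (Zone IV, w=125) cum 965
  x=14 (Zone III, w=4) cum 969
⇒ x* = 3
y-coordinate, sorted with cumulative weight:
  y=1 (Zone IV, w=125) cum 125
  y=1 (Zone VI, w=100) cum 225
  y=6 (Zone I, w=300) cum 525  ← median
  y=6 (Zone II, w=30) cum 555
  y=8 (Zone V, w=110) cum 665
  y=9 (Zone III, w=4) cum 669
  y=12 (Zone VII, w=300) cum 969
⇒ y* = 6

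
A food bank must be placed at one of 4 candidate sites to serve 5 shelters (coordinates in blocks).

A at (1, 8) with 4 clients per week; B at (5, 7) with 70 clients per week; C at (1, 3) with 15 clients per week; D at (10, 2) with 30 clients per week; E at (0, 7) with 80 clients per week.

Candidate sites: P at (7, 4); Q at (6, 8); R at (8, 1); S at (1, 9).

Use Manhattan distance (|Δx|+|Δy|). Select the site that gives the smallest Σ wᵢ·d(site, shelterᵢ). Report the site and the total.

Q, total 1170 blocks

Total weighted distance at each candidate:
  P (7, 4): total = 1445
  Q (6, 8): total = 1170
  R (8, 1): total = 2031
  S (1, 9): total = 1234
Minimum is at Q with total 1170 blocks.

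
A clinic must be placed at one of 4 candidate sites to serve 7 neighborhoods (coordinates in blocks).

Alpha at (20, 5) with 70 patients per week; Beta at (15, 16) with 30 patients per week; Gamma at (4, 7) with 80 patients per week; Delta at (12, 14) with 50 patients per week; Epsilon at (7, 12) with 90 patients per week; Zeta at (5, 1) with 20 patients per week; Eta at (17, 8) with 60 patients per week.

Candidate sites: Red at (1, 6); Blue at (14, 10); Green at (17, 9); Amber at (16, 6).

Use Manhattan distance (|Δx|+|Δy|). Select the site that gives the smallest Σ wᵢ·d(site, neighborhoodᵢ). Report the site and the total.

Total weighted distance at each candidate:
  Red (1, 6): total = 5730
  Blue (14, 10): total = 3790
  Green (17, 9): total = 4090
  Amber (16, 6): total = 4170
Minimum is at Blue with total 3790 blocks.

Blue, total 3790 blocks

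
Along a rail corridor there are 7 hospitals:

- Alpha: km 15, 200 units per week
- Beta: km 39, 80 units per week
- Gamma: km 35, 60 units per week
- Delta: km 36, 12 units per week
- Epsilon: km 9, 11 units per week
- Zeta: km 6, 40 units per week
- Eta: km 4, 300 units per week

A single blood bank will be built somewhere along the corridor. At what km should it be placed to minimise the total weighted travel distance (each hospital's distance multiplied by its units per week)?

x = 15

For a sum of weighted absolute distances on a line, the optimum is the weighted median (not the mean). Total weight W = 703; half-weight = 351.5.
Sort by position and accumulate weight:
  km 4 (Eta, w=300) → cum 300
  km 6 (Zeta, w=40) → cum 340
  km 9 (Epsilon, w=11) → cum 351
  km 15 (Alpha, w=200) → cum 551  ≥ 351.5 → median here
  km 35 (Gamma, w=60) → cum 611
  km 36 (Delta, w=12) → cum 623
  km 39 (Beta, w=80) → cum 703
Optimal location: km 15.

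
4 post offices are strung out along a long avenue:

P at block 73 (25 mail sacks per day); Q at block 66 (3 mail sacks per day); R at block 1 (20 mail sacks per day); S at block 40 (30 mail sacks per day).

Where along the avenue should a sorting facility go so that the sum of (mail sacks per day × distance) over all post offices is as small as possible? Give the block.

x = 40

For a sum of weighted absolute distances on a line, the optimum is the weighted median (not the mean). Total weight W = 78; half-weight = 39.
Sort by position and accumulate weight:
  block 1 (R, w=20) → cum 20
  block 40 (S, w=30) → cum 50  ≥ 39 → median here
  block 66 (Q, w=3) → cum 53
  block 73 (P, w=25) → cum 78
Optimal location: block 40.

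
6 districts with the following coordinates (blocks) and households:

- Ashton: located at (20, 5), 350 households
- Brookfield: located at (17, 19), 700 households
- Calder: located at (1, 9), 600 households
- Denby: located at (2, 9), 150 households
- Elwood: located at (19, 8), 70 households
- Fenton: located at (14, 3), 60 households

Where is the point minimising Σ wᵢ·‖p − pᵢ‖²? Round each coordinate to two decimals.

(11.38, 11.68)

The minimiser of Σwᵢ‖p−pᵢ‖² is the weighted centroid p* = (Σwᵢpᵢ)/(Σwᵢ).
Σwᵢ = 1930.
Σwᵢxᵢ = 350·20 + 700·17 + 600·1 + 150·2 + 70·19 + 60·14 = 21970.
Σwᵢyᵢ = 350·5 + 700·19 + 600·9 + 150·9 + 70·8 + 60·3 = 22540.
x* = 21970/1930 = 11.38, y* = 22540/1930 = 11.68.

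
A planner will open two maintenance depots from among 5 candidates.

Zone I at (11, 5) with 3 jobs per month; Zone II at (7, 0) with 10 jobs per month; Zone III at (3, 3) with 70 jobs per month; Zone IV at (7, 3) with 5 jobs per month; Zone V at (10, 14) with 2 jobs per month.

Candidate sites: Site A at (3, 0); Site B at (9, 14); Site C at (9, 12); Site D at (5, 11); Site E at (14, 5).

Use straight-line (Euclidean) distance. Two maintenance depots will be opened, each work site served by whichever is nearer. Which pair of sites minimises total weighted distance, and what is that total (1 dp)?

Evaluate every pair (each demand assigned to the nearer of the two):
  {Site A, Site C}: total = 301.3
  {Site A, Site E}: total = 303.7
  {Site A, Site B}: total = 304.7
  {Site A, Site D}: total = 312.1
  {Site D, Site E}: total = 720.3
  {Site C, Site D}: total = 756.6
  {Site B, Site D}: total = 757.7
  {Site C, Site E}: total = 893.1
  {Site B, Site E}: total = 916.0
  {Site B, Site C}: total = 948.8
Best pair: {Site A, Site C} with total 301.3.

{Site A, Site C}, total 301.3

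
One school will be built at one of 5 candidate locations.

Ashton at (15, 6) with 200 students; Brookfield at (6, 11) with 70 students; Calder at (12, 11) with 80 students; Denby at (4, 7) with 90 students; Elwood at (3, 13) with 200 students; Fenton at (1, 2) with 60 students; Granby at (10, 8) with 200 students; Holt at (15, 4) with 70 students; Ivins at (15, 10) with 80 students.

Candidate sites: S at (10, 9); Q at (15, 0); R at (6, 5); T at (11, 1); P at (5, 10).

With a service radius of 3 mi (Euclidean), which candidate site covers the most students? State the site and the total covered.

Coverage radius r = 3 mi; a point is covered iff (Δx)²+(Δy)² ≤ 3² = 9.
  S (10, 9): covers {Calder, Granby} → 280
  Q (15, 0): covers {none} → 0
  R (6, 5): covers {Denby} → 90
  T (11, 1): covers {none} → 0
  P (5, 10): covers {Brookfield} → 70
Maximum coverage at S: 280 students.

S, covering 280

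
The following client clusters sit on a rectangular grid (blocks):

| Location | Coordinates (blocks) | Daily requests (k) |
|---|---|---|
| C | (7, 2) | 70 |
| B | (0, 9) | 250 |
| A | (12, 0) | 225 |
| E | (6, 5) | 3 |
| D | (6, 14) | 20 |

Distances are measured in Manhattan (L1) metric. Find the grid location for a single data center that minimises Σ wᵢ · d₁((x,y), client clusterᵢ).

(7, 2)

Manhattan distance separates: Σwᵢ(|x−xᵢ|+|y−yᵢ|) = Σwᵢ|x−xᵢ| + Σwᵢ|y−yᵢ|, so x and y are optimised independently as 1-D weighted medians.
Total weight W = 568; half = 284.
x-coordinate, sorted with cumulative weight:
  x=0 (B, w=250) cum 250
  x=6 (E, w=3) cum 253
  x=6 (D, w=20) cum 273
  x=7 (C, w=70) cum 343  ← median
  x=12 (A, w=225) cum 568
⇒ x* = 7
y-coordinate, sorted with cumulative weight:
  y=0 (A, w=225) cum 225
  y=2 (C, w=70) cum 295  ← median
  y=5 (E, w=3) cum 298
  y=9 (B, w=250) cum 548
  y=14 (D, w=20) cum 568
⇒ y* = 2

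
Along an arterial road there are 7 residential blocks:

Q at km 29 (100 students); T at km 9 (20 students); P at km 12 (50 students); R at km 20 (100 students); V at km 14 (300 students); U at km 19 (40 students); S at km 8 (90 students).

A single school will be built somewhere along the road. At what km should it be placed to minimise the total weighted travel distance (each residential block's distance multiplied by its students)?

For a sum of weighted absolute distances on a line, the optimum is the weighted median (not the mean). Total weight W = 700; half-weight = 350.
Sort by position and accumulate weight:
  km 8 (S, w=90) → cum 90
  km 9 (T, w=20) → cum 110
  km 12 (P, w=50) → cum 160
  km 14 (V, w=300) → cum 460  ≥ 350 → median here
  km 19 (U, w=40) → cum 500
  km 20 (R, w=100) → cum 600
  km 29 (Q, w=100) → cum 700
Optimal location: km 14.

x = 14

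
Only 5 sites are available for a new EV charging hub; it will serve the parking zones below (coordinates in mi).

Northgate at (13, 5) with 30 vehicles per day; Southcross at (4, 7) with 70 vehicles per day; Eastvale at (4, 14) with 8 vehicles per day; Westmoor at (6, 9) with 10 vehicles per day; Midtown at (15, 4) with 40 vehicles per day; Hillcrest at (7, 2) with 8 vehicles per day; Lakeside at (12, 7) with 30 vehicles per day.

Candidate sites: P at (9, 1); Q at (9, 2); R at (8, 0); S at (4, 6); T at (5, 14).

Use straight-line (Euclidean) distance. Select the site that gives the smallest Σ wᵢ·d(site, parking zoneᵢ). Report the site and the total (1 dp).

S, total 1170.8 mi

Total weighted distance at each candidate:
  P (9, 1): total = 1400.8
  Q (9, 2): total = 1269.0
  R (8, 0): total = 1567.4
  S (4, 6): total = 1170.8
  T (5, 14): total = 1875.2
Minimum is at S with total 1170.8 mi.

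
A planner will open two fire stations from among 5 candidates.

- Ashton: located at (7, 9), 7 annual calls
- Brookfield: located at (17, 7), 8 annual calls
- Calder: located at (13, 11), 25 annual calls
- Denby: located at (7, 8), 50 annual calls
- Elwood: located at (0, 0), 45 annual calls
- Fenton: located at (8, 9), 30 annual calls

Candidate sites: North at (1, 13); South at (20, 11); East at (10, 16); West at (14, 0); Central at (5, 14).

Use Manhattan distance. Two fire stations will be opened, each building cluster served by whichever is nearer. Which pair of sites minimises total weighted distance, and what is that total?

Evaluate every pair (each demand assigned to the nearer of the two):
  {West, Central}: total = 1674
  {North, Central}: total = 1746
  {South, Central}: total = 1775
  {East, West}: total = 1800
  {North, South}: total = 1811
  {North, East}: total = 1848
  {East, Central}: total = 1872
  {North, West}: total = 1960
  {South, West}: total = 2136
  {South, East}: total = 2291
Best pair: {West, Central} with total 1674.

{West, Central}, total 1674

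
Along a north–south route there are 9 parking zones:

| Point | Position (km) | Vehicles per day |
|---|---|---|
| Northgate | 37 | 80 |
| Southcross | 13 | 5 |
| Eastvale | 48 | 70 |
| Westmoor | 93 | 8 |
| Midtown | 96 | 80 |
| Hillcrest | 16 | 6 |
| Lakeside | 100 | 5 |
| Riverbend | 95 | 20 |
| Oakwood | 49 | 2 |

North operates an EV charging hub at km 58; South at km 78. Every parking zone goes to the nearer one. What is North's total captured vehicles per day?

The indifferent point is the midpoint (58+78)/2 = 68; parking zones left of it (closer to North at 58) go to North, those right go to South.
  Southcross at 13 (w=5) → North
  Hillcrest at 16 (w=6) → North
  Northgate at 37 (w=80) → North
  Eastvale at 48 (w=70) → North
  Oakwood at 49 (w=2) → North
  Westmoor at 93 (w=8) → South
  Riverbend at 95 (w=20) → South
  Midtown at 96 (w=80) → South
  Lakeside at 100 (w=5) → South
North captures 163; South captures 113.

163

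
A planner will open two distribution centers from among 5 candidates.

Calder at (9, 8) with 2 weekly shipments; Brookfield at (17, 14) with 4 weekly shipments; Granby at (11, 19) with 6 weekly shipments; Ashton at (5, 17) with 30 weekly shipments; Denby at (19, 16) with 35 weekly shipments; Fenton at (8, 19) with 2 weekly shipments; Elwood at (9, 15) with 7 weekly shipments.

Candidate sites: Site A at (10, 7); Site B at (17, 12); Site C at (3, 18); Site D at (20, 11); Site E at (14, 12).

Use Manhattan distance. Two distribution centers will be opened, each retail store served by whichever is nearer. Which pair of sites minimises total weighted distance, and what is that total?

Evaluate every pair (each demand assigned to the nearer of the two):
  {Site B, Site C}: total = 461
  {Site C, Site D}: total = 481
  {Site C, Site E}: total = 565
  {Site B, Site E}: total = 798
  {Site D, Site E}: total = 810
  {Site A, Site B}: total = 841
  {Site A, Site D}: total = 857
  {Site A, Site E}: total = 901
  {Site A, Site C}: total = 909
  {Site B, Site D}: total = 939
Best pair: {Site B, Site C} with total 461.

{Site B, Site C}, total 461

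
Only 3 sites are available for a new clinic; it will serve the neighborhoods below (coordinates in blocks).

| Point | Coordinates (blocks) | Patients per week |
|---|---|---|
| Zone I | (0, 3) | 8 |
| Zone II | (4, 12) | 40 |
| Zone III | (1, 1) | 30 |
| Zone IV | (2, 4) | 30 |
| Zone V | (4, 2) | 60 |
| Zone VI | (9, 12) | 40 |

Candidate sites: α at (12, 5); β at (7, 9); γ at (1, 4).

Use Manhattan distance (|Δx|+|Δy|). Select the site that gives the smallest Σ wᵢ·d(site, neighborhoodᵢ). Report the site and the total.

γ, total 1516 blocks

Total weighted distance at each candidate:
  α (12, 5): total = 2552
  β (7, 9): total = 1864
  γ (1, 4): total = 1516
Minimum is at γ with total 1516 blocks.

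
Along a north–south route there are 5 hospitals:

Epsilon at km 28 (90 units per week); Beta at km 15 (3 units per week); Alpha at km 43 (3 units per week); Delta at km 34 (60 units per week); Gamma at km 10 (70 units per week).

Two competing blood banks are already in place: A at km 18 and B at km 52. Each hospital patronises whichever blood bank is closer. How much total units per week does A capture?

The indifferent point is the midpoint (18+52)/2 = 35; hospitals left of it (closer to A at 18) go to A, those right go to B.
  Gamma at 10 (w=70) → A
  Beta at 15 (w=3) → A
  Epsilon at 28 (w=90) → A
  Delta at 34 (w=60) → A
  Alpha at 43 (w=3) → B
A captures 223; B captures 3.

223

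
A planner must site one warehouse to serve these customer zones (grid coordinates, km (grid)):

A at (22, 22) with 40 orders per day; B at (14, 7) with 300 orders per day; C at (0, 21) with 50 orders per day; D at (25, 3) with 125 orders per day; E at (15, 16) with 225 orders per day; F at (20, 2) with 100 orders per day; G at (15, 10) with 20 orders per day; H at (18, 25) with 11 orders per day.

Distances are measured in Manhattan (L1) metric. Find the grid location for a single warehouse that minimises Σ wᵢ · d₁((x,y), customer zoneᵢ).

(15, 7)

Manhattan distance separates: Σwᵢ(|x−xᵢ|+|y−yᵢ|) = Σwᵢ|x−xᵢ| + Σwᵢ|y−yᵢ|, so x and y are optimised independently as 1-D weighted medians.
Total weight W = 871; half = 435.5.
x-coordinate, sorted with cumulative weight:
  x=0 (C, w=50) cum 50
  x=14 (B, w=300) cum 350
  x=15 (E, w=225) cum 575  ← median
  x=15 (G, w=20) cum 595
  x=18 (H, w=11) cum 606
  x=20 (F, w=100) cum 706
  x=22 (A, w=40) cum 746
  x=25 (D, w=125) cum 871
⇒ x* = 15
y-coordinate, sorted with cumulative weight:
  y=2 (F, w=100) cum 100
  y=3 (D, w=125) cum 225
  y=7 (B, w=300) cum 525  ← median
  y=10 (G, w=20) cum 545
  y=16 (E, w=225) cum 770
  y=21 (C, w=50) cum 820
  y=22 (A, w=40) cum 860
  y=25 (H, w=11) cum 871
⇒ y* = 7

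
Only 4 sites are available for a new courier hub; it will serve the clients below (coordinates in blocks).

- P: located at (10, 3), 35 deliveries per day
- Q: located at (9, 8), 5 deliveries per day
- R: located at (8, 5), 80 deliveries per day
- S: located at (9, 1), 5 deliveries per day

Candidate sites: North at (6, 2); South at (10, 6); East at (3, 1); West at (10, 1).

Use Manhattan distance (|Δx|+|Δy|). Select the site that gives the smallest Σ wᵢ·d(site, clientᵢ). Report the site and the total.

Total weighted distance at each candidate:
  North (6, 2): total = 640
  South (10, 6): total = 390
  East (3, 1): total = 1130
  West (10, 1): total = 595
Minimum is at South with total 390 blocks.

South, total 390 blocks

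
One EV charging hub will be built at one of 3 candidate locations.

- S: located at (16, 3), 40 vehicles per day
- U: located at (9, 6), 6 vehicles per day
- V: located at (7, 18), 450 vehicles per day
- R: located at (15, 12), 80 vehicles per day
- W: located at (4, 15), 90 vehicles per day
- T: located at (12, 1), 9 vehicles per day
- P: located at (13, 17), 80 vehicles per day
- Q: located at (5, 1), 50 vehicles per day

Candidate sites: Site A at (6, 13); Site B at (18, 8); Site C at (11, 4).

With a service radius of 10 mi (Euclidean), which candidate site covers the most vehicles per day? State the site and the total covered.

Coverage radius r = 10 mi; a point is covered iff (Δx)²+(Δy)² ≤ 10² = 100.
  Site A (6, 13): covers {U, V, R, W, P} → 706
  Site B (18, 8): covers {S, U, R, T} → 135
  Site C (11, 4): covers {S, U, R, T, Q} → 185
Maximum coverage at Site A: 706 vehicles per day.

Site A, covering 706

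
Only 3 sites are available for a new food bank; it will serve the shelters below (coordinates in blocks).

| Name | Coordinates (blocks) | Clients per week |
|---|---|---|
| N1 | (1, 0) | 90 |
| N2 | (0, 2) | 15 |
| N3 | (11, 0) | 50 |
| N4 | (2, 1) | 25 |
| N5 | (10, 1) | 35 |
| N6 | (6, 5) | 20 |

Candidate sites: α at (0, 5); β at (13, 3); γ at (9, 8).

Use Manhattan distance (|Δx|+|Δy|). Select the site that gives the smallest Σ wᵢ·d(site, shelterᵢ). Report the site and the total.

α, total 2145 blocks

Total weighted distance at each candidate:
  α (0, 5): total = 2145
  β (13, 3): total = 2490
  γ (9, 8): total = 2915
Minimum is at α with total 2145 blocks.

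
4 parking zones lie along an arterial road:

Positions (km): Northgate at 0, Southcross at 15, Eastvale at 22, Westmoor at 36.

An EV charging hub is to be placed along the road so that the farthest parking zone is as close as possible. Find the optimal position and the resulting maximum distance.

The 1-center on a line is the midpoint of the two extreme points: leftmost at 0, rightmost at 36.
Optimal location = (0 + 36)/2 = 18; maximum distance = (36 − 0)/2 = 18.

location 18, max distance 18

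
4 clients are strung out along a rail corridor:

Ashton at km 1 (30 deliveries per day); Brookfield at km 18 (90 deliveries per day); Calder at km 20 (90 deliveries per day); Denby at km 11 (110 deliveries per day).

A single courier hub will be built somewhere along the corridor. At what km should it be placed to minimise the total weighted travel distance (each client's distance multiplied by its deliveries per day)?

x = 18

For a sum of weighted absolute distances on a line, the optimum is the weighted median (not the mean). Total weight W = 320; half-weight = 160.
Sort by position and accumulate weight:
  km 1 (Ashton, w=30) → cum 30
  km 11 (Denby, w=110) → cum 140
  km 18 (Brookfield, w=90) → cum 230  ≥ 160 → median here
  km 20 (Calder, w=90) → cum 320
Optimal location: km 18.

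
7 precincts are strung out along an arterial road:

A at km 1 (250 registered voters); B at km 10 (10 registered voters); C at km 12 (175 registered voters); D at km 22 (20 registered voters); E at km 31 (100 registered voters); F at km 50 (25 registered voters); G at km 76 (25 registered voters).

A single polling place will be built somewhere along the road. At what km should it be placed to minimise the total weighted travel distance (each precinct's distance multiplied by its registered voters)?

For a sum of weighted absolute distances on a line, the optimum is the weighted median (not the mean). Total weight W = 605; half-weight = 302.5.
Sort by position and accumulate weight:
  km 1 (A, w=250) → cum 250
  km 10 (B, w=10) → cum 260
  km 12 (C, w=175) → cum 435  ≥ 302.5 → median here
  km 22 (D, w=20) → cum 455
  km 31 (E, w=100) → cum 555
  km 50 (F, w=25) → cum 580
  km 76 (G, w=25) → cum 605
Optimal location: km 12.

x = 12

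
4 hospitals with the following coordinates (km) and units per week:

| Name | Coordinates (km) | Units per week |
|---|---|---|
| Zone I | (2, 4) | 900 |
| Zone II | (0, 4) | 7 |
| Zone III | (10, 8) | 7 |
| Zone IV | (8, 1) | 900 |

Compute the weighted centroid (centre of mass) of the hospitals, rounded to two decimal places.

(5.00, 2.53)

The minimiser of Σwᵢ‖p−pᵢ‖² is the weighted centroid p* = (Σwᵢpᵢ)/(Σwᵢ).
Σwᵢ = 1814.
Σwᵢxᵢ = 900·2 + 7·0 + 7·10 + 900·8 = 9070.
Σwᵢyᵢ = 900·4 + 7·4 + 7·8 + 900·1 = 4584.
x* = 9070/1814 = 5.00, y* = 4584/1814 = 2.53.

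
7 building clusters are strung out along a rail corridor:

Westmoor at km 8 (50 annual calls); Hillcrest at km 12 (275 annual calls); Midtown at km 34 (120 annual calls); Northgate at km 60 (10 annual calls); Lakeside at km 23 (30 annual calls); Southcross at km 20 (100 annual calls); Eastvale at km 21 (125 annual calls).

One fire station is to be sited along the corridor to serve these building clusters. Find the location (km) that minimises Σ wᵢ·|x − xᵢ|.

x = 20

For a sum of weighted absolute distances on a line, the optimum is the weighted median (not the mean). Total weight W = 710; half-weight = 355.
Sort by position and accumulate weight:
  km 8 (Westmoor, w=50) → cum 50
  km 12 (Hillcrest, w=275) → cum 325
  km 20 (Southcross, w=100) → cum 425  ≥ 355 → median here
  km 21 (Eastvale, w=125) → cum 550
  km 23 (Lakeside, w=30) → cum 580
  km 34 (Midtown, w=120) → cum 700
  km 60 (Northgate, w=10) → cum 710
Optimal location: km 20.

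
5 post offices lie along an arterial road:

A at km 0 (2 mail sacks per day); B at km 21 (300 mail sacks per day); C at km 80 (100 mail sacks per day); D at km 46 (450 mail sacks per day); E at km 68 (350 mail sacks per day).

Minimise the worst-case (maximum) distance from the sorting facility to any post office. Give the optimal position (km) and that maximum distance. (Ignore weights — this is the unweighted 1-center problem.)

location 40, max distance 40

The 1-center on a line is the midpoint of the two extreme points: leftmost at 0, rightmost at 80.
Optimal location = (0 + 80)/2 = 40; maximum distance = (80 − 0)/2 = 40.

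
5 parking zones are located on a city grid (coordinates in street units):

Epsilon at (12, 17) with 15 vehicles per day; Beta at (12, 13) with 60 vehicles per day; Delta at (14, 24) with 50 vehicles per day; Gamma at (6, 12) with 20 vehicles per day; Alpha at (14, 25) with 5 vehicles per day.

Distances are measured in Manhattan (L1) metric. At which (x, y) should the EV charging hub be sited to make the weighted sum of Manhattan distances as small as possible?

Manhattan distance separates: Σwᵢ(|x−xᵢ|+|y−yᵢ|) = Σwᵢ|x−xᵢ| + Σwᵢ|y−yᵢ|, so x and y are optimised independently as 1-D weighted medians.
Total weight W = 150; half = 75.
x-coordinate, sorted with cumulative weight:
  x=6 (Gamma, w=20) cum 20
  x=12 (Epsilon, w=15) cum 35
  x=12 (Beta, w=60) cum 95  ← median
  x=14 (Delta, w=50) cum 145
  x=14 (Alpha, w=5) cum 150
⇒ x* = 12
y-coordinate, sorted with cumulative weight:
  y=12 (Gamma, w=20) cum 20
  y=13 (Beta, w=60) cum 80  ← median
  y=17 (Epsilon, w=15) cum 95
  y=24 (Delta, w=50) cum 145
  y=25 (Alpha, w=5) cum 150
⇒ y* = 13

(12, 13)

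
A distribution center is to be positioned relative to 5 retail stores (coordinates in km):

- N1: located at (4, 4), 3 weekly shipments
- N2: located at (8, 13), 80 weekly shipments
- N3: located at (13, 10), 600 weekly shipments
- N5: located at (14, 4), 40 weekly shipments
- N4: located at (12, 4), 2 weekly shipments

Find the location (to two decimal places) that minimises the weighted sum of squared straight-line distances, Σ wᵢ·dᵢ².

The minimiser of Σwᵢ‖p−pᵢ‖² is the weighted centroid p* = (Σwᵢpᵢ)/(Σwᵢ).
Σwᵢ = 725.
Σwᵢxᵢ = 3·4 + 80·8 + 600·13 + 40·14 + 2·12 = 9036.
Σwᵢyᵢ = 3·4 + 80·13 + 600·10 + 40·4 + 2·4 = 7220.
x* = 9036/725 = 12.46, y* = 7220/725 = 9.96.

(12.46, 9.96)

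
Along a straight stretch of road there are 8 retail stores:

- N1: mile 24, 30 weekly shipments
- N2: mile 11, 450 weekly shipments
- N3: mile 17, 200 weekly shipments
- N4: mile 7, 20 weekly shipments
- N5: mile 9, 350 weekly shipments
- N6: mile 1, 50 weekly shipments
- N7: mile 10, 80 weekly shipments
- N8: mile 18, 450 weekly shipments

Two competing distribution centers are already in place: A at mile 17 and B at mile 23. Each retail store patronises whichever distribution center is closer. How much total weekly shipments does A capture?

The indifferent point is the midpoint (17+23)/2 = 20; retail stores left of it (closer to A at 17) go to A, those right go to B.
  N6 at 1 (w=50) → A
  N4 at 7 (w=20) → A
  N5 at 9 (w=350) → A
  N7 at 10 (w=80) → A
  N2 at 11 (w=450) → A
  N3 at 17 (w=200) → A
  N8 at 18 (w=450) → A
  N1 at 24 (w=30) → B
A captures 1600; B captures 30.

1600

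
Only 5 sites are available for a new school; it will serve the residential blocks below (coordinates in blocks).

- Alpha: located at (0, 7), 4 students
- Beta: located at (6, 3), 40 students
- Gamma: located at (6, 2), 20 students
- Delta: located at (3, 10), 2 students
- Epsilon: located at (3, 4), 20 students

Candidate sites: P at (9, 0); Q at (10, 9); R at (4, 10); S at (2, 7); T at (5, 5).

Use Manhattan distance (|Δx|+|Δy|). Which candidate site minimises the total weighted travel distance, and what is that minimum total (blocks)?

Total weighted distance at each candidate:
  P (9, 0): total = 636
  Q (10, 9): total = 924
  R (4, 10): total = 730
  S (2, 7): total = 596
  T (5, 5): total = 302
Minimum is at T with total 302 blocks.

T, total 302 blocks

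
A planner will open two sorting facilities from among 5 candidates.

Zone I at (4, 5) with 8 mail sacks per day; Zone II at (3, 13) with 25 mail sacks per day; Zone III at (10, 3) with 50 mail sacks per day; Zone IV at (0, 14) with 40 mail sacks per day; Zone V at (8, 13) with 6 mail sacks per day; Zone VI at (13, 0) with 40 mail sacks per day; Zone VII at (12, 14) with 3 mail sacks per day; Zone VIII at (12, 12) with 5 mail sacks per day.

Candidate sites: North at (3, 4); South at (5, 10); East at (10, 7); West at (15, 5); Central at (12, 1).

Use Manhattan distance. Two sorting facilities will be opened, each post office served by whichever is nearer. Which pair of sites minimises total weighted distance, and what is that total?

Evaluate every pair (each demand assigned to the nearer of the two):
  {South, Central}: total = 927
  {North, Central}: total = 1219
  {South, East}: total = 1231
  {South, West}: total = 1277
  {East, Central}: total = 1459
  {North, East}: total = 1471
  {North, West}: total = 1561
  {North, South}: total = 1575
  {East, West}: total = 1659
  {West, Central}: total = 2004
Best pair: {South, Central} with total 927.

{South, Central}, total 927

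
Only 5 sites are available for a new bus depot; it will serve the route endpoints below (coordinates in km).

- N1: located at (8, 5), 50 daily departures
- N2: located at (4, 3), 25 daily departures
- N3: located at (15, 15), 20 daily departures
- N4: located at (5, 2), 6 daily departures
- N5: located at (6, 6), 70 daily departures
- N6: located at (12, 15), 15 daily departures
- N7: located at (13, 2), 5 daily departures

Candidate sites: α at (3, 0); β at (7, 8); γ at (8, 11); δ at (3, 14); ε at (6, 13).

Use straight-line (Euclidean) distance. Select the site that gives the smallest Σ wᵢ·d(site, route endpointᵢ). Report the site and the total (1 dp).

Total weighted distance at each candidate:
  α (3, 0): total = 1616.7
  β (7, 8): total = 882.4
  γ (8, 11): total = 1255.1
  δ (3, 14): total = 1916.8
  ε (6, 13): total = 1568.0
Minimum is at β with total 882.4 km.

β, total 882.4 km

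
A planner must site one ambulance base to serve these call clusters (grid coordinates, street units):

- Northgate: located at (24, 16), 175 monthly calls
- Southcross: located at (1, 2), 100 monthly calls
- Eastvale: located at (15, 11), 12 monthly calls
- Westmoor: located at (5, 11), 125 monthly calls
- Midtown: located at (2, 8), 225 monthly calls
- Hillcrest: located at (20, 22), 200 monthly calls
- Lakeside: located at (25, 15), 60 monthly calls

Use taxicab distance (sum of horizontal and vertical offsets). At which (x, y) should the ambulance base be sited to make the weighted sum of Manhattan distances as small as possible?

(5, 11)

Manhattan distance separates: Σwᵢ(|x−xᵢ|+|y−yᵢ|) = Σwᵢ|x−xᵢ| + Σwᵢ|y−yᵢ|, so x and y are optimised independently as 1-D weighted medians.
Total weight W = 897; half = 448.5.
x-coordinate, sorted with cumulative weight:
  x=1 (Southcross, w=100) cum 100
  x=2 (Midtown, w=225) cum 325
  x=5 (Westmoor, w=125) cum 450  ← median
  x=15 (Eastvale, w=12) cum 462
  x=20 (Hillcrest, w=200) cum 662
  x=24 (Northgate, w=175) cum 837
  x=25 (Lakeside, w=60) cum 897
⇒ x* = 5
y-coordinate, sorted with cumulative weight:
  y=2 (Southcross, w=100) cum 100
  y=8 (Midtown, w=225) cum 325
  y=11 (Eastvale, w=12) cum 337
  y=11 (Westmoor, w=125) cum 462  ← median
  y=15 (Lakeside, w=60) cum 522
  y=16 (Northgate, w=175) cum 697
  y=22 (Hillcrest, w=200) cum 897
⇒ y* = 11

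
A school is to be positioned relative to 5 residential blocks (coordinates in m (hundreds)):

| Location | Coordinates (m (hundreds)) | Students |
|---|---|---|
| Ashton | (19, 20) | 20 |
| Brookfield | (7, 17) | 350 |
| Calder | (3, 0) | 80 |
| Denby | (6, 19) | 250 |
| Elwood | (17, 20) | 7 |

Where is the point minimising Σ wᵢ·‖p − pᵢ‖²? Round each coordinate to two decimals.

The minimiser of Σwᵢ‖p−pᵢ‖² is the weighted centroid p* = (Σwᵢpᵢ)/(Σwᵢ).
Σwᵢ = 707.
Σwᵢxᵢ = 20·19 + 350·7 + 80·3 + 250·6 + 7·17 = 4689.
Σwᵢyᵢ = 20·20 + 350·17 + 80·0 + 250·19 + 7·20 = 11240.
x* = 4689/707 = 6.63, y* = 11240/707 = 15.90.

(6.63, 15.90)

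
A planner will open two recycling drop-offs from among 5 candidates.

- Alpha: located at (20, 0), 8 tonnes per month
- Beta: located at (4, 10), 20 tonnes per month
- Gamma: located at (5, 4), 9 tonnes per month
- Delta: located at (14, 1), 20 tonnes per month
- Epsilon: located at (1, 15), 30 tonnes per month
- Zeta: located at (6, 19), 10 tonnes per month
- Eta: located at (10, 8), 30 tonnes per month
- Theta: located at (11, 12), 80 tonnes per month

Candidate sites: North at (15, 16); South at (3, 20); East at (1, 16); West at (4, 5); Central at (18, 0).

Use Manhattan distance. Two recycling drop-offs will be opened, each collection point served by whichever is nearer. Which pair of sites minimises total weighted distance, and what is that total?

Evaluate every pair (each demand assigned to the nearer of the two):
  {North, East}: total = 1952
  {North, West}: total = 1986
  {East, West}: total = 2066
  {North, South}: total = 2150
  {East, Central}: total = 2150
  {West, Central}: total = 2174
  {South, West}: total = 2206
  {North, Central}: total = 2209
  {South, Central}: total = 2499
  {South, East}: total = 2864
Best pair: {North, East} with total 1952.

{North, East}, total 1952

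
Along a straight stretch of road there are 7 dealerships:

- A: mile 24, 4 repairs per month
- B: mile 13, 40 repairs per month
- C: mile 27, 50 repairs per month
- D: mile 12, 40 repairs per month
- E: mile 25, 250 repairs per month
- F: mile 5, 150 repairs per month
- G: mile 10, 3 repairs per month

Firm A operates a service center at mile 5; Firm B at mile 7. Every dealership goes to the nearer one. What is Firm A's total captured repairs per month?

The indifferent point is the midpoint (5+7)/2 = 6; dealerships left of it (closer to Firm A at 5) go to Firm A, those right go to Firm B.
  F at 5 (w=150) → Firm A
  G at 10 (w=3) → Firm B
  D at 12 (w=40) → Firm B
  B at 13 (w=40) → Firm B
  A at 24 (w=4) → Firm B
  E at 25 (w=250) → Firm B
  C at 27 (w=50) → Firm B
Firm A captures 150; Firm B captures 387.

150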